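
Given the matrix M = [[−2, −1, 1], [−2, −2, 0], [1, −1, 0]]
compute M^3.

M^2 = [[7, 3, −2], [8, 6, −2], [0, 1, 1]]
M^3 = [[−22, −11, 7], [−30, −18, 8], [−1, −3, 0]]

[[−22, −11, 7], [−30, −18, 8], [−1, −3, 0]]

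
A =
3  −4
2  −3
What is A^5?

[[3, −4], [2, −3]]

A² = I (check: tr A = 0 and det A = −1), so A^5 = A since 5 is odd.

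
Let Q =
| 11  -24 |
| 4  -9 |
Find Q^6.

[[2185, -4368], [728, -1455]]

tr Q = 2 and det Q = -3, so the characteristic polynomial is λ² − (2)λ + (-3) with roots 3 and -1.
Eigenvectors give P = [[3, -2], [1, -1]] with P⁻¹ = [[1, -2], [1, -3]], and Q = P·diag(3, -1)·P⁻¹.
Then Q^6 = P·diag(729, 1)·P⁻¹ = [[2187, -2], [729, -1]] · [[1, -2], [1, -3]] = [[2185, -4368], [728, -1455]].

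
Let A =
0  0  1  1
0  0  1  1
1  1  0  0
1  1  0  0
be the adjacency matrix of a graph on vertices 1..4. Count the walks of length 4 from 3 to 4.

The number of length-4 walks from vertex 3 to vertex 4 is entry (3,4) of A⁴, where A is the adjacency matrix.
A² = [[2, 2, 0, 0], [2, 2, 0, 0], [0, 0, 2, 2], [0, 0, 2, 2]]
A³ = [[0, 0, 4, 4], [0, 0, 4, 4], [4, 4, 0, 0], [4, 4, 0, 0]]
A⁴ = [[8, 8, 0, 0], [8, 8, 0, 0], [0, 0, 8, 8], [0, 0, 8, 8]]

8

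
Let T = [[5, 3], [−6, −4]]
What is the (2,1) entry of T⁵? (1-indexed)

−66

tr T = 1 and det T = −2, so the characteristic polynomial is λ² − (1)λ + (−2) with roots −1 and 2.
Eigenvectors give P = [[−1, −1], [2, 1]] with P⁻¹ = [[1, 1], [−2, −1]], and T = P·diag(−1, 2)·P⁻¹.
Then T⁵ = P·diag(−1, 32)·P⁻¹ = [[1, −32], [−2, 32]] · [[1, 1], [−2, −1]] = [[65, 33], [−66, −34]].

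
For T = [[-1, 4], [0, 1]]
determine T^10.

[[1, 0], [0, 1]]

T² = I (check: tr T = 0 and det T = -1), so T^10 = I since 10 is even.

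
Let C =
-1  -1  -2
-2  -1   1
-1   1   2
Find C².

[[5, 0, -3], [3, 4, 5], [-3, 2, 7]]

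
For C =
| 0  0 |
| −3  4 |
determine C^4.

[[0, 0], [−192, 256]]

C^2 = [[0, 0], [−12, 16]]
C^3 = [[0, 0], [−48, 64]]
C^4 = [[0, 0], [−192, 256]]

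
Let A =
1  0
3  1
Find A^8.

[[1, 0], [24, 1]]

A = I + N where N = [[0, 0], [3, 0]] is strictly lower-triangular, so N^2 = 0.
(I + N)^8 = I + 8·N = [[1, 0], [24, 1]].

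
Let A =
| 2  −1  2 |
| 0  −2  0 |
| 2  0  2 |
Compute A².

[[8, 0, 8], [0, 4, 0], [8, −2, 8]]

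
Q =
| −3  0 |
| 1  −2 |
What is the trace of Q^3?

−35

tr Q = −5 and det Q = 6, so the characteristic polynomial is λ² − (−5)λ + (6) with roots −2 and −3.
Eigenvectors give P = [[0, −1], [1, 1]] with P⁻¹ = [[1, 1], [−1, 0]], and Q = P·diag(−2, −3)·P⁻¹.
Then Q^3 = P·diag(−8, −27)·P⁻¹ = [[0, 27], [−8, −27]] · [[1, 1], [−1, 0]] = [[−27, 0], [19, −8]].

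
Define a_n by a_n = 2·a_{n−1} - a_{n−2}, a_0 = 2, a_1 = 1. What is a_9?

-7

With companion matrix C = [[2, -1], [1, 0]], [a_n, a_{n−1}]ᵀ = C·[a_{n−1}, a_{n−2}]ᵀ, so [a_9, a_8]ᵀ = C⁸·[a_1, a_0]ᵀ.
C⁸ = [[9, -8], [8, -7]], giving [a_9, a_8]ᵀ = [[-7], [-6]].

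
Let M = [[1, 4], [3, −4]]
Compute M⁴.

M² = [[13, −12], [−9, 28]]
M³ = [[−23, 100], [75, −148]]
M⁴ = [[277, −492], [−369, 892]]

[[277, −492], [−369, 892]]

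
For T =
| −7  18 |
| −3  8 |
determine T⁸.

tr T = 1 and det T = −2, so the characteristic polynomial is λ² − (1)λ + (−2) with roots 2 and −1.
Eigenvectors give P = [[2, 3], [1, 1]] with P⁻¹ = [[−1, 3], [1, −2]], and T = P·diag(2, −1)·P⁻¹.
Then T⁸ = P·diag(256, 1)·P⁻¹ = [[512, 3], [256, 1]] · [[−1, 3], [1, −2]] = [[−509, 1530], [−255, 766]].

[[−509, 1530], [−255, 766]]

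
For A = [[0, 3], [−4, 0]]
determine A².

[[−12, 0], [0, −12]]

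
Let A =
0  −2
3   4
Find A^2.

[[−6, −8], [12, 10]]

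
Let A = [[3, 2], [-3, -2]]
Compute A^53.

A² = A (a projection; rank 1, trace 1), so A^53 = A.

[[3, 2], [-3, -2]]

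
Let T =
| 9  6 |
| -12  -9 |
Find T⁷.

[[6561, 4374], [-8748, -6561]]

tr T = 0 and det T = -9, so the characteristic polynomial is λ² − (0)λ + (-9) with roots 3 and -3.
Eigenvectors give P = [[1, -1], [-1, 2]] with P⁻¹ = [[2, 1], [1, 1]], and T = P·diag(3, -3)·P⁻¹.
Then T⁷ = P·diag(2187, -2187)·P⁻¹ = [[2187, 2187], [-2187, -4374]] · [[2, 1], [1, 1]] = [[6561, 4374], [-8748, -6561]].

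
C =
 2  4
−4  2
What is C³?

[[−88, −16], [16, −88]]

C² = [[−12, 16], [−16, −12]]
C³ = [[−88, −16], [16, −88]]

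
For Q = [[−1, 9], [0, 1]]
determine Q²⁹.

[[−1, 9], [0, 1]]

Q² = I (check: tr Q = 0 and det Q = −1), so Q²⁹ = Q since 29 is odd.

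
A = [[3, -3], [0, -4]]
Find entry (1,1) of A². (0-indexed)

16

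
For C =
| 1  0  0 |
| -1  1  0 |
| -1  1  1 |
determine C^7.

[[1, 0, 0], [-7, 1, 0], [-28, 7, 1]]

C = I + N where N = [[0, 0, 0], [-1, 0, 0], [-1, 1, 0]] is strictly lower-triangular, so N^3 = 0.
(I + N)^7 = I + 7·N + 21·N^2 = [[1, 0, 0], [-7, 1, 0], [-28, 7, 1]].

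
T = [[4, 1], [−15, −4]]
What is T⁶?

[[1, 0], [0, 1]]

T² = I (check: tr T = 0 and det T = −1), so T⁶ = I since 6 is even.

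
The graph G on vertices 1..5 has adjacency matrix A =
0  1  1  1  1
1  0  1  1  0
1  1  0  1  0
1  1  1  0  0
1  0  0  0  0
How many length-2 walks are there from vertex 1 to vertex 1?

The number of length-2 walks from vertex 1 to vertex 1 is entry (1,1) of A², where A is the adjacency matrix.
A² = [[4, 2, 2, 2, 0], [2, 3, 2, 2, 1], [2, 2, 3, 2, 1], [2, 2, 2, 3, 1], [0, 1, 1, 1, 1]]

4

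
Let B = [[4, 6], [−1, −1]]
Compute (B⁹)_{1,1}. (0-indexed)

−1021

tr B = 3 and det B = 2, so the characteristic polynomial is λ² − (3)λ + (2) with roots 1 and 2.
Eigenvectors give P = [[−2, 3], [1, −1]] with P⁻¹ = [[1, 3], [1, 2]], and B = P·diag(1, 2)·P⁻¹.
Then B⁹ = P·diag(1, 512)·P⁻¹ = [[−2, 1536], [1, −512]] · [[1, 3], [1, 2]] = [[1534, 3066], [−511, −1021]].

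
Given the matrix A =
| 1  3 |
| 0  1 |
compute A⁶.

[[1, 18], [0, 1]]

A = I + N where N = [[0, 3], [0, 0]] is strictly upper-triangular, so N² = 0.
(I + N)⁶ = I + 6·N = [[1, 18], [0, 1]].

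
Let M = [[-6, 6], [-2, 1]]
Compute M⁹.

tr M = -5 and det M = 6, so the characteristic polynomial is λ² − (-5)λ + (6) with roots -3 and -2.
Eigenvectors give P = [[2, -3], [1, -2]] with P⁻¹ = [[2, -3], [1, -2]], and M = P·diag(-3, -2)·P⁻¹.
Then M⁹ = P·diag(-19683, -512)·P⁻¹ = [[-39366, 1536], [-19683, 1024]] · [[2, -3], [1, -2]] = [[-77196, 115026], [-38342, 57001]].

[[-77196, 115026], [-38342, 57001]]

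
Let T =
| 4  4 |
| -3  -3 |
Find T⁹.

[[4, 4], [-3, -3]]

T² = T (a projection; rank 1, trace 1), so T⁹ = T.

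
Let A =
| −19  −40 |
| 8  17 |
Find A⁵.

tr A = −2 and det A = −3, so the characteristic polynomial is λ² − (−2)λ + (−3) with roots 1 and −3.
Eigenvectors give P = [[2, −5], [−1, 2]] with P⁻¹ = [[−2, −5], [−1, −2]], and A = P·diag(1, −3)·P⁻¹.
Then A⁵ = P·diag(1, −243)·P⁻¹ = [[2, 1215], [−1, −486]] · [[−2, −5], [−1, −2]] = [[−1219, −2440], [488, 977]].

[[−1219, −2440], [488, 977]]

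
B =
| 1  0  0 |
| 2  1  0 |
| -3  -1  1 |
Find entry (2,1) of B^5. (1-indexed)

B = I + N where N = [[0, 0, 0], [2, 0, 0], [-3, -1, 0]] is strictly lower-triangular, so N^3 = 0.
(I + N)^5 = I + 5·N + 10·N^2 = [[1, 0, 0], [10, 1, 0], [-35, -5, 1]].

10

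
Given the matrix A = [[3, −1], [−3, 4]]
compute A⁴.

A² = [[12, −7], [−21, 19]]
A³ = [[57, −40], [−120, 97]]
A⁴ = [[291, −217], [−651, 508]]

[[291, −217], [−651, 508]]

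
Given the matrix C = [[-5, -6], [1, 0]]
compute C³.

[[-65, -114], [19, 30]]

tr C = -5 and det C = 6, so the characteristic polynomial is λ² − (-5)λ + (6) with roots -3 and -2.
Eigenvectors give P = [[3, -2], [-1, 1]] with P⁻¹ = [[1, 2], [1, 3]], and C = P·diag(-3, -2)·P⁻¹.
Then C³ = P·diag(-27, -8)·P⁻¹ = [[-81, 16], [27, -8]] · [[1, 2], [1, 3]] = [[-65, -114], [19, 30]].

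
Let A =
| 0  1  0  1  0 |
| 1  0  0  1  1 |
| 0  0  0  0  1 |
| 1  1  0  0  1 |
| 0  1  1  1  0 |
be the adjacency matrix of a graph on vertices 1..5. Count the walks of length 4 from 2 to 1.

9

The number of length-4 walks from vertex 2 to vertex 1 is entry (2,1) of A^4, where A is the adjacency matrix.
A^2 = [[2, 1, 0, 1, 2], [1, 3, 1, 2, 1], [0, 1, 1, 1, 0], [1, 2, 1, 3, 1], [2, 1, 0, 1, 3]]
A^3 = [[2, 5, 2, 5, 2], [5, 4, 1, 5, 6], [2, 1, 0, 1, 3], [5, 5, 1, 4, 6], [2, 6, 3, 6, 2]]
A^4 = [[10, 9, 2, 9, 12], [9, 16, 6, 15, 10], [2, 6, 3, 6, 2], [9, 15, 6, 16, 10], [12, 10, 2, 10, 15]]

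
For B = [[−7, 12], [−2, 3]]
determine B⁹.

tr B = −4 and det B = 3, so the characteristic polynomial is λ² − (−4)λ + (3) with roots −1 and −3.
Eigenvectors give P = [[2, 3], [1, 1]] with P⁻¹ = [[−1, 3], [1, −2]], and B = P·diag(−1, −3)·P⁻¹.
Then B⁹ = P·diag(−1, −19683)·P⁻¹ = [[−2, −59049], [−1, −19683]] · [[−1, 3], [1, −2]] = [[−59047, 118092], [−19682, 39363]].

[[−59047, 118092], [−19682, 39363]]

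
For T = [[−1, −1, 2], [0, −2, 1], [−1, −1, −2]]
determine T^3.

T^2 = [[−1, 1, −7], [−1, 3, −4], [3, 5, 1]]
T^3 = [[8, 6, 13], [5, −1, 9], [−4, −14, 9]]

[[8, 6, 13], [5, −1, 9], [−4, −14, 9]]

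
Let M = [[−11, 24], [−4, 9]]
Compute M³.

[[−83, 168], [−28, 57]]

tr M = −2 and det M = −3, so the characteristic polynomial is λ² − (−2)λ + (−3) with roots 1 and −3.
Eigenvectors give P = [[−2, −3], [−1, −1]] with P⁻¹ = [[1, −3], [−1, 2]], and M = P·diag(1, −3)·P⁻¹.
Then M³ = P·diag(1, −27)·P⁻¹ = [[−2, 81], [−1, 27]] · [[1, −3], [−1, 2]] = [[−83, 168], [−28, 57]].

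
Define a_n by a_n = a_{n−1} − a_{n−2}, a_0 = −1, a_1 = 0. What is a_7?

0

With companion matrix M = [[1, −1], [1, 0]], [a_n, a_{n−1}]ᵀ = M·[a_{n−1}, a_{n−2}]ᵀ, so [a_7, a_6]ᵀ = M⁶·[a_1, a_0]ᵀ.
M⁶ = [[1, 0], [0, 1]], giving [a_7, a_6]ᵀ = [[0], [−1]].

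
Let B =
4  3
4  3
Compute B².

[[28, 21], [28, 21]]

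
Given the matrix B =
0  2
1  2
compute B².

[[2, 4], [2, 6]]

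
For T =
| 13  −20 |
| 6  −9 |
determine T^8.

tr T = 4 and det T = 3, so the characteristic polynomial is λ² − (4)λ + (3) with roots 1 and 3.
Eigenvectors give P = [[−5, 2], [−3, 1]] with P⁻¹ = [[1, −2], [3, −5]], and T = P·diag(1, 3)·P⁻¹.
Then T^8 = P·diag(1, 6561)·P⁻¹ = [[−5, 13122], [−3, 6561]] · [[1, −2], [3, −5]] = [[39361, −65600], [19680, −32799]].

[[39361, −65600], [19680, −32799]]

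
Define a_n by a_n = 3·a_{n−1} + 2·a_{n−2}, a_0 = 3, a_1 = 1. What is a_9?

With companion matrix M = [[3, 2], [1, 0]], [a_n, a_{n−1}]ᵀ = M·[a_{n−1}, a_{n−2}]ᵀ, so [a_9, a_8]ᵀ = M⁸·[a_1, a_0]ᵀ.
M⁸ = [[22363, 12558], [6279, 3526]], giving [a_9, a_8]ᵀ = [[60037], [16857]].

60037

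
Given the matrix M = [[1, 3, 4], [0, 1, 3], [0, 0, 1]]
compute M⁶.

M = I + N where N = [[0, 3, 4], [0, 0, 3], [0, 0, 0]] is strictly upper-triangular, so N³ = 0.
(I + N)⁶ = I + 6·N + 15·N² = [[1, 18, 159], [0, 1, 18], [0, 0, 1]].

[[1, 18, 159], [0, 1, 18], [0, 0, 1]]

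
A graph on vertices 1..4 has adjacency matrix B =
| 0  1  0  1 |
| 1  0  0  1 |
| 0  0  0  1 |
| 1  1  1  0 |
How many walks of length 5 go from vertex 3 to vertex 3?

The number of length-5 walks from vertex 3 to vertex 3 is entry (3,3) of B⁵, where B is the adjacency matrix.
B² = [[2, 1, 1, 1], [1, 2, 1, 1], [1, 1, 1, 0], [1, 1, 0, 3]]
B³ = [[2, 3, 1, 4], [3, 2, 1, 4], [1, 1, 0, 3], [4, 4, 3, 2]]
B⁴ = [[7, 6, 4, 6], [6, 7, 4, 6], [4, 4, 3, 2], [6, 6, 2, 11]]
B⁵ = [[12, 13, 6, 17], [13, 12, 6, 17], [6, 6, 2, 11], [17, 17, 11, 14]]

2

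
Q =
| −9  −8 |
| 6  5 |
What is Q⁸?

tr Q = −4 and det Q = 3, so the characteristic polynomial is λ² − (−4)λ + (3) with roots −1 and −3.
Eigenvectors give P = [[1, 4], [−1, −3]] with P⁻¹ = [[−3, −4], [1, 1]], and Q = P·diag(−1, −3)·P⁻¹.
Then Q⁸ = P·diag(1, 6561)·P⁻¹ = [[1, 26244], [−1, −19683]] · [[−3, −4], [1, 1]] = [[26241, 26240], [−19680, −19679]].

[[26241, 26240], [−19680, −19679]]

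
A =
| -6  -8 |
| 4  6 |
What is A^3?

[[-24, -32], [16, 24]]

tr A = 0 and det A = -4, so the characteristic polynomial is λ² − (0)λ + (-4) with roots 2 and -2.
Eigenvectors give P = [[-1, 2], [1, -1]] with P⁻¹ = [[1, 2], [1, 1]], and A = P·diag(2, -2)·P⁻¹.
Then A^3 = P·diag(8, -8)·P⁻¹ = [[-8, -16], [8, 8]] · [[1, 2], [1, 1]] = [[-24, -32], [16, 24]].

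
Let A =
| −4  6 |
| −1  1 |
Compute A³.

[[−22, 42], [−7, 13]]

tr A = −3 and det A = 2, so the characteristic polynomial is λ² − (−3)λ + (2) with roots −1 and −2.
Eigenvectors give P = [[−2, 3], [−1, 1]] with P⁻¹ = [[1, −3], [1, −2]], and A = P·diag(−1, −2)·P⁻¹.
Then A³ = P·diag(−1, −8)·P⁻¹ = [[2, −24], [1, −8]] · [[1, −3], [1, −2]] = [[−22, 42], [−7, 13]].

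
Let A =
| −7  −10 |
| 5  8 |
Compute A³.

tr A = 1 and det A = −6, so the characteristic polynomial is λ² − (1)λ + (−6) with roots −2 and 3.
Eigenvectors give P = [[2, −1], [−1, 1]] with P⁻¹ = [[1, 1], [1, 2]], and A = P·diag(−2, 3)·P⁻¹.
Then A³ = P·diag(−8, 27)·P⁻¹ = [[−16, −27], [8, 27]] · [[1, 1], [1, 2]] = [[−43, −70], [35, 62]].

[[−43, −70], [35, 62]]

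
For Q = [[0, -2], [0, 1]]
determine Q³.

[[0, -2], [0, 1]]

Q² = [[0, -2], [0, 1]]
Q³ = [[0, -2], [0, 1]]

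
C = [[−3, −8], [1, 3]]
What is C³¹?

C² = I (check: tr C = 0 and det C = −1), so C³¹ = C since 31 is odd.

[[−3, −8], [1, 3]]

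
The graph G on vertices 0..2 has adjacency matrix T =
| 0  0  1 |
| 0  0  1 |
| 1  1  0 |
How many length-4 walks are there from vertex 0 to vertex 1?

2

The number of length-4 walks from vertex 0 to vertex 1 is entry (0,1) of T⁴, where T is the adjacency matrix.
T² = [[1, 1, 0], [1, 1, 0], [0, 0, 2]]
T³ = [[0, 0, 2], [0, 0, 2], [2, 2, 0]]
T⁴ = [[2, 2, 0], [2, 2, 0], [0, 0, 4]]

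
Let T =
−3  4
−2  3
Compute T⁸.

[[1, 0], [0, 1]]

T² = I (check: tr T = 0 and det T = −1), so T⁸ = I since 8 is even.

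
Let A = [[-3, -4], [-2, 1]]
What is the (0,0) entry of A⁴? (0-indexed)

321

A² = [[17, 8], [4, 9]]
A³ = [[-67, -60], [-30, -7]]
A⁴ = [[321, 208], [104, 113]]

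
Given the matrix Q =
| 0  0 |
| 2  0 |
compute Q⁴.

[[0, 0], [0, 0]]

Q is strictly triangular, hence nilpotent: Q² = 0, so Q⁴ = 0.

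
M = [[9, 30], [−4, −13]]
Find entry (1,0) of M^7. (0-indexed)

tr M = −4 and det M = 3, so the characteristic polynomial is λ² − (−4)λ + (3) with roots −3 and −1.
Eigenvectors give P = [[−5, 3], [2, −1]] with P⁻¹ = [[1, 3], [2, 5]], and M = P·diag(−3, −1)·P⁻¹.
Then M^7 = P·diag(−2187, −1)·P⁻¹ = [[10935, −3], [−4374, 1]] · [[1, 3], [2, 5]] = [[10929, 32790], [−4372, −13117]].

−4372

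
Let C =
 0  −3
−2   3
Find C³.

[[18, −45], [−30, 63]]

C² = [[6, −9], [−6, 15]]
C³ = [[18, −45], [−30, 63]]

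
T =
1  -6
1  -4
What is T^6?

tr T = -3 and det T = 2, so the characteristic polynomial is λ² − (-3)λ + (2) with roots -1 and -2.
Eigenvectors give P = [[3, 2], [1, 1]] with P⁻¹ = [[1, -2], [-1, 3]], and T = P·diag(-1, -2)·P⁻¹.
Then T^6 = P·diag(1, 64)·P⁻¹ = [[3, 128], [1, 64]] · [[1, -2], [-1, 3]] = [[-125, 378], [-63, 190]].

[[-125, 378], [-63, 190]]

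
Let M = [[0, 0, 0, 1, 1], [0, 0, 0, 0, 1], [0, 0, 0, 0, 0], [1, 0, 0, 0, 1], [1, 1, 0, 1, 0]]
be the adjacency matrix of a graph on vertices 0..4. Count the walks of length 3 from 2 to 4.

The number of length-3 walks from vertex 2 to vertex 4 is entry (2,4) of M³, where M is the adjacency matrix.
M² = [[2, 1, 0, 1, 1], [1, 1, 0, 1, 0], [0, 0, 0, 0, 0], [1, 1, 0, 2, 1], [1, 0, 0, 1, 3]]
M³ = [[2, 1, 0, 3, 4], [1, 0, 0, 1, 3], [0, 0, 0, 0, 0], [3, 1, 0, 2, 4], [4, 3, 0, 4, 2]]

0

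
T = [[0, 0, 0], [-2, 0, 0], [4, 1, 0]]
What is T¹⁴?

[[0, 0, 0], [0, 0, 0], [0, 0, 0]]

T is strictly triangular, hence nilpotent: T³ = 0, so T¹⁴ = 0.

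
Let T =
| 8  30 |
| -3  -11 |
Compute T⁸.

tr T = -3 and det T = 2, so the characteristic polynomial is λ² − (-3)λ + (2) with roots -1 and -2.
Eigenvectors give P = [[10, -3], [-3, 1]] with P⁻¹ = [[1, 3], [3, 10]], and T = P·diag(-1, -2)·P⁻¹.
Then T⁸ = P·diag(1, 256)·P⁻¹ = [[10, -768], [-3, 256]] · [[1, 3], [3, 10]] = [[-2294, -7650], [765, 2551]].

[[-2294, -7650], [765, 2551]]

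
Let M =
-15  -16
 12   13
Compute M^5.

[[-975, -976], [732, 733]]

tr M = -2 and det M = -3, so the characteristic polynomial is λ² − (-2)λ + (-3) with roots -3 and 1.
Eigenvectors give P = [[4, -1], [-3, 1]] with P⁻¹ = [[1, 1], [3, 4]], and M = P·diag(-3, 1)·P⁻¹.
Then M^5 = P·diag(-243, 1)·P⁻¹ = [[-972, -1], [729, 1]] · [[1, 1], [3, 4]] = [[-975, -976], [732, 733]].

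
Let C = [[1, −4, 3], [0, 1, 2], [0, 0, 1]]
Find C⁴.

C = I + N where N = [[0, −4, 3], [0, 0, 2], [0, 0, 0]] is strictly upper-triangular, so N³ = 0.
(I + N)⁴ = I + 4·N + 6·N² = [[1, −16, −36], [0, 1, 8], [0, 0, 1]].

[[1, −16, −36], [0, 1, 8], [0, 0, 1]]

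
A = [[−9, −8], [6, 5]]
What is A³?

[[−105, −104], [78, 77]]

tr A = −4 and det A = 3, so the characteristic polynomial is λ² − (−4)λ + (3) with roots −3 and −1.
Eigenvectors give P = [[4, −1], [−3, 1]] with P⁻¹ = [[1, 1], [3, 4]], and A = P·diag(−3, −1)·P⁻¹.
Then A³ = P·diag(−27, −1)·P⁻¹ = [[−108, 1], [81, −1]] · [[1, 1], [3, 4]] = [[−105, −104], [78, 77]].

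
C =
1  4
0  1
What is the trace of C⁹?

2

C = I + N where N = [[0, 4], [0, 0]] is strictly upper-triangular, so N² = 0.
(I + N)⁹ = I + 9·N = [[1, 36], [0, 1]].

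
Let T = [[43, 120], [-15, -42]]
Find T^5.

tr T = 1 and det T = -6, so the characteristic polynomial is λ² − (1)λ + (-6) with roots 3 and -2.
Eigenvectors give P = [[-3, -8], [1, 3]] with P⁻¹ = [[-3, -8], [1, 3]], and T = P·diag(3, -2)·P⁻¹.
Then T^5 = P·diag(243, -32)·P⁻¹ = [[-729, 256], [243, -96]] · [[-3, -8], [1, 3]] = [[2443, 6600], [-825, -2232]].

[[2443, 6600], [-825, -2232]]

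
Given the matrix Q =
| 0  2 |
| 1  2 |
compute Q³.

[[4, 12], [6, 16]]

Q² = [[2, 4], [2, 6]]
Q³ = [[4, 12], [6, 16]]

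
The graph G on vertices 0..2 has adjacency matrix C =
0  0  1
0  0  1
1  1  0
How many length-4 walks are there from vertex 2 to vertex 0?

The number of length-4 walks from vertex 2 to vertex 0 is entry (2,0) of C⁴, where C is the adjacency matrix.
C² = [[1, 1, 0], [1, 1, 0], [0, 0, 2]]
C³ = [[0, 0, 2], [0, 0, 2], [2, 2, 0]]
C⁴ = [[2, 2, 0], [2, 2, 0], [0, 0, 4]]

0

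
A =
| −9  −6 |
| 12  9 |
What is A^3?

tr A = 0 and det A = −9, so the characteristic polynomial is λ² − (0)λ + (−9) with roots 3 and −3.
Eigenvectors give P = [[−1, 1], [2, −1]] with P⁻¹ = [[1, 1], [2, 1]], and A = P·diag(3, −3)·P⁻¹.
Then A^3 = P·diag(27, −27)·P⁻¹ = [[−27, −27], [54, 27]] · [[1, 1], [2, 1]] = [[−81, −54], [108, 81]].

[[−81, −54], [108, 81]]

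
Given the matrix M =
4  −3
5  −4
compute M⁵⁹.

M² = I (check: tr M = 0 and det M = −1), so M⁵⁹ = M since 59 is odd.

[[4, −3], [5, −4]]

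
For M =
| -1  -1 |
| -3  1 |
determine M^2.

[[4, 0], [0, 4]]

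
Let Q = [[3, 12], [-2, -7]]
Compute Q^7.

[[4371, 13116], [-2186, -6559]]

tr Q = -4 and det Q = 3, so the characteristic polynomial is λ² − (-4)λ + (3) with roots -3 and -1.
Eigenvectors give P = [[-2, 3], [1, -1]] with P⁻¹ = [[1, 3], [1, 2]], and Q = P·diag(-3, -1)·P⁻¹.
Then Q^7 = P·diag(-2187, -1)·P⁻¹ = [[4374, -3], [-2187, 1]] · [[1, 3], [1, 2]] = [[4371, 13116], [-2186, -6559]].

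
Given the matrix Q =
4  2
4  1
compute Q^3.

Q^2 = [[24, 10], [20, 9]]
Q^3 = [[136, 58], [116, 49]]

[[136, 58], [116, 49]]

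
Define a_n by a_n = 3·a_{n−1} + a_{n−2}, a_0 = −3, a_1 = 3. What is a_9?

27129

With companion matrix B = [[3, 1], [1, 0]], [a_n, a_{n−1}]ᵀ = B·[a_{n−1}, a_{n−2}]ᵀ, so [a_9, a_8]ᵀ = B⁸·[a_1, a_0]ᵀ.
B⁸ = [[12970, 3927], [3927, 1189]], giving [a_9, a_8]ᵀ = [[27129], [8214]].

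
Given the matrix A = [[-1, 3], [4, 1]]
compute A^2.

[[13, 0], [0, 13]]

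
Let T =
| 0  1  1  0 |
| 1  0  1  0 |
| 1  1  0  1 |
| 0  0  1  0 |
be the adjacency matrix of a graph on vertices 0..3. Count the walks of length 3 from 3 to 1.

The number of length-3 walks from vertex 3 to vertex 1 is entry (3,1) of T³, where T is the adjacency matrix.
T² = [[2, 1, 1, 1], [1, 2, 1, 1], [1, 1, 3, 0], [1, 1, 0, 1]]
T³ = [[2, 3, 4, 1], [3, 2, 4, 1], [4, 4, 2, 3], [1, 1, 3, 0]]

1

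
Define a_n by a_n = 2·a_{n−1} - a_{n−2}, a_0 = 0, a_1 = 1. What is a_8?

8

With companion matrix C = [[2, -1], [1, 0]], [a_n, a_{n−1}]ᵀ = C·[a_{n−1}, a_{n−2}]ᵀ, so [a_8, a_7]ᵀ = C⁷·[a_1, a_0]ᵀ.
C⁷ = [[8, -7], [7, -6]], giving [a_8, a_7]ᵀ = [[8], [7]].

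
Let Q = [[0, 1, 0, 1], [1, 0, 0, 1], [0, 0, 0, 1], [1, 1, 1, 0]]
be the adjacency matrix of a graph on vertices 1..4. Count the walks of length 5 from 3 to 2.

The number of length-5 walks from vertex 3 to vertex 2 is entry (3,2) of Q⁵, where Q is the adjacency matrix.
Q² = [[2, 1, 1, 1], [1, 2, 1, 1], [1, 1, 1, 0], [1, 1, 0, 3]]
Q³ = [[2, 3, 1, 4], [3, 2, 1, 4], [1, 1, 0, 3], [4, 4, 3, 2]]
Q⁴ = [[7, 6, 4, 6], [6, 7, 4, 6], [4, 4, 3, 2], [6, 6, 2, 11]]
Q⁵ = [[12, 13, 6, 17], [13, 12, 6, 17], [6, 6, 2, 11], [17, 17, 11, 14]]

6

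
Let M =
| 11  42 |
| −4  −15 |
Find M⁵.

tr M = −4 and det M = 3, so the characteristic polynomial is λ² − (−4)λ + (3) with roots −3 and −1.
Eigenvectors give P = [[−3, 7], [1, −2]] with P⁻¹ = [[2, 7], [1, 3]], and M = P·diag(−3, −1)·P⁻¹.
Then M⁵ = P·diag(−243, −1)·P⁻¹ = [[729, −7], [−243, 2]] · [[2, 7], [1, 3]] = [[1451, 5082], [−484, −1695]].

[[1451, 5082], [−484, −1695]]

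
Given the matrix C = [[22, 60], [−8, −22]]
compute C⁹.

tr C = 0 and det C = −4, so the characteristic polynomial is λ² − (0)λ + (−4) with roots 2 and −2.
Eigenvectors give P = [[3, 5], [−1, −2]] with P⁻¹ = [[2, 5], [−1, −3]], and C = P·diag(2, −2)·P⁻¹.
Then C⁹ = P·diag(512, −512)·P⁻¹ = [[1536, −2560], [−512, 1024]] · [[2, 5], [−1, −3]] = [[5632, 15360], [−2048, −5632]].

[[5632, 15360], [−2048, −5632]]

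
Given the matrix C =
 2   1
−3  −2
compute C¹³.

[[2, 1], [−3, −2]]

C² = I (check: tr C = 0 and det C = −1), so C¹³ = C since 13 is odd.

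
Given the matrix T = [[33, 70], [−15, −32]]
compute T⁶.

tr T = 1 and det T = −6, so the characteristic polynomial is λ² − (1)λ + (−6) with roots 3 and −2.
Eigenvectors give P = [[−7, −2], [3, 1]] with P⁻¹ = [[−1, −2], [3, 7]], and T = P·diag(3, −2)·P⁻¹.
Then T⁶ = P·diag(729, 64)·P⁻¹ = [[−5103, −128], [2187, 64]] · [[−1, −2], [3, 7]] = [[4719, 9310], [−1995, −3926]].

[[4719, 9310], [−1995, −3926]]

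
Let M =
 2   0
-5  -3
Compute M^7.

[[128, 0], [-2315, -2187]]

tr M = -1 and det M = -6, so the characteristic polynomial is λ² − (-1)λ + (-6) with roots 2 and -3.
Eigenvectors give P = [[-1, 0], [1, 1]] with P⁻¹ = [[-1, 0], [1, 1]], and M = P·diag(2, -3)·P⁻¹.
Then M^7 = P·diag(128, -2187)·P⁻¹ = [[-128, 0], [128, -2187]] · [[-1, 0], [1, 1]] = [[128, 0], [-2315, -2187]].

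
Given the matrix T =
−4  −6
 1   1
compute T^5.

tr T = −3 and det T = 2, so the characteristic polynomial is λ² − (−3)λ + (2) with roots −2 and −1.
Eigenvectors give P = [[−3, −2], [1, 1]] with P⁻¹ = [[−1, −2], [1, 3]], and T = P·diag(−2, −1)·P⁻¹.
Then T^5 = P·diag(−32, −1)·P⁻¹ = [[96, 2], [−32, −1]] · [[−1, −2], [1, 3]] = [[−94, −186], [31, 61]].

[[−94, −186], [31, 61]]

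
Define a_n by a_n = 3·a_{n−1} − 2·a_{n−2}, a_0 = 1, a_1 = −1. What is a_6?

−125

With companion matrix B = [[3, −2], [1, 0]], [a_n, a_{n−1}]ᵀ = B·[a_{n−1}, a_{n−2}]ᵀ, so [a_6, a_5]ᵀ = B⁵·[a_1, a_0]ᵀ.
B⁵ = [[63, −62], [31, −30]], giving [a_6, a_5]ᵀ = [[−125], [−61]].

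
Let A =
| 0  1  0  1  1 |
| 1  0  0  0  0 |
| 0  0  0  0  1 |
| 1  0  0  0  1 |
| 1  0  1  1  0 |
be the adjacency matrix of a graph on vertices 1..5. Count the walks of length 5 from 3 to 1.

The number of length-5 walks from vertex 3 to vertex 1 is entry (3,1) of A⁵, where A is the adjacency matrix.
A² = [[3, 0, 1, 1, 1], [0, 1, 0, 1, 1], [1, 0, 1, 1, 0], [1, 1, 1, 2, 1], [1, 1, 0, 1, 3]]
A³ = [[2, 3, 1, 4, 5], [3, 0, 1, 1, 1], [1, 1, 0, 1, 3], [4, 1, 1, 2, 4], [5, 1, 3, 4, 2]]
A⁴ = [[12, 2, 5, 7, 7], [2, 3, 1, 4, 5], [5, 1, 3, 4, 2], [7, 4, 4, 8, 7], [7, 5, 2, 7, 12]]
A⁵ = [[16, 12, 7, 19, 24], [12, 2, 5, 7, 7], [7, 5, 2, 7, 12], [19, 7, 7, 14, 19], [24, 7, 12, 19, 16]]

7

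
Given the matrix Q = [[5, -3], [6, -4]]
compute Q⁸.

[[511, -255], [510, -254]]

tr Q = 1 and det Q = -2, so the characteristic polynomial is λ² − (1)λ + (-2) with roots 2 and -1.
Eigenvectors give P = [[1, -1], [1, -2]] with P⁻¹ = [[2, -1], [1, -1]], and Q = P·diag(2, -1)·P⁻¹.
Then Q⁸ = P·diag(256, 1)·P⁻¹ = [[256, -1], [256, -2]] · [[2, -1], [1, -1]] = [[511, -255], [510, -254]].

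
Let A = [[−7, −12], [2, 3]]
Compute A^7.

[[−6559, −13116], [2186, 4371]]

tr A = −4 and det A = 3, so the characteristic polynomial is λ² − (−4)λ + (3) with roots −3 and −1.
Eigenvectors give P = [[−3, −2], [1, 1]] with P⁻¹ = [[−1, −2], [1, 3]], and A = P·diag(−3, −1)·P⁻¹.
Then A^7 = P·diag(−2187, −1)·P⁻¹ = [[6561, 2], [−2187, −1]] · [[−1, −2], [1, 3]] = [[−6559, −13116], [2186, 4371]].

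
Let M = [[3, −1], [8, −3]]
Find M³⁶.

M² = I (check: tr M = 0 and det M = −1), so M³⁶ = I since 36 is even.

[[1, 0], [0, 1]]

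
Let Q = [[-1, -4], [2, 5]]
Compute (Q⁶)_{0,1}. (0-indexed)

tr Q = 4 and det Q = 3, so the characteristic polynomial is λ² − (4)λ + (3) with roots 3 and 1.
Eigenvectors give P = [[-1, 2], [1, -1]] with P⁻¹ = [[1, 2], [1, 1]], and Q = P·diag(3, 1)·P⁻¹.
Then Q⁶ = P·diag(729, 1)·P⁻¹ = [[-729, 2], [729, -1]] · [[1, 2], [1, 1]] = [[-727, -1456], [728, 1457]].

-1456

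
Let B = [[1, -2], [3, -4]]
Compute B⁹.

[[1021, -1022], [1533, -1534]]

tr B = -3 and det B = 2, so the characteristic polynomial is λ² − (-3)λ + (2) with roots -1 and -2.
Eigenvectors give P = [[1, 2], [1, 3]] with P⁻¹ = [[3, -2], [-1, 1]], and B = P·diag(-1, -2)·P⁻¹.
Then B⁹ = P·diag(-1, -512)·P⁻¹ = [[-1, -1024], [-1, -1536]] · [[3, -2], [-1, 1]] = [[1021, -1022], [1533, -1534]].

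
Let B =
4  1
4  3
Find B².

[[20, 7], [28, 13]]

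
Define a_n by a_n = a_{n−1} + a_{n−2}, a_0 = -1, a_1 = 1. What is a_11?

With companion matrix C = [[1, 1], [1, 0]], [a_n, a_{n−1}]ᵀ = C·[a_{n−1}, a_{n−2}]ᵀ, so [a_11, a_10]ᵀ = C^10·[a_1, a_0]ᵀ.
C^10 = [[89, 55], [55, 34]], giving [a_11, a_10]ᵀ = [[34], [21]].

34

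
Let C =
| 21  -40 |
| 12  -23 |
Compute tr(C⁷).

tr C = -2 and det C = -3, so the characteristic polynomial is λ² − (-2)λ + (-3) with roots 1 and -3.
Eigenvectors give P = [[-2, -5], [-1, -3]] with P⁻¹ = [[-3, 5], [1, -2]], and C = P·diag(1, -3)·P⁻¹.
Then C⁷ = P·diag(1, -2187)·P⁻¹ = [[-2, 10935], [-1, 6561]] · [[-3, 5], [1, -2]] = [[10941, -21880], [6564, -13127]].

-2186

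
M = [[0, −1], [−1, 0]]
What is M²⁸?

M² = I (check: tr M = 0 and det M = −1), so M²⁸ = I since 28 is even.

[[1, 0], [0, 1]]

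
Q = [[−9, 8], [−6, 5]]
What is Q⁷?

tr Q = −4 and det Q = 3, so the characteristic polynomial is λ² − (−4)λ + (3) with roots −1 and −3.
Eigenvectors give P = [[1, −4], [1, −3]] with P⁻¹ = [[−3, 4], [−1, 1]], and Q = P·diag(−1, −3)·P⁻¹.
Then Q⁷ = P·diag(−1, −2187)·P⁻¹ = [[−1, 8748], [−1, 6561]] · [[−3, 4], [−1, 1]] = [[−8745, 8744], [−6558, 6557]].

[[−8745, 8744], [−6558, 6557]]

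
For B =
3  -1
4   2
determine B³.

[[-5, -15], [60, -20]]

B² = [[5, -5], [20, 0]]
B³ = [[-5, -15], [60, -20]]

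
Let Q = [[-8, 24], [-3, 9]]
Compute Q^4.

Q² = Q (a projection; rank 1, trace 1), so Q^4 = Q.

[[-8, 24], [-3, 9]]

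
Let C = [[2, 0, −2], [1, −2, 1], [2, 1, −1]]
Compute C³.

C² = [[0, −2, −2], [2, 5, −5], [3, −3, −2]]
C³ = [[−6, 2, 0], [−1, −15, 6], [−1, 4, −7]]

[[−6, 2, 0], [−1, −15, 6], [−1, 4, −7]]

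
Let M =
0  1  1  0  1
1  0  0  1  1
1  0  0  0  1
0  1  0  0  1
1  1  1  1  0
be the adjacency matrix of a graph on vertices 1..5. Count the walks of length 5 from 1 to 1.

44

The number of length-5 walks from vertex 1 to vertex 1 is entry (1,1) of M⁵, where M is the adjacency matrix.
M² = [[3, 1, 1, 2, 2], [1, 3, 2, 1, 2], [1, 2, 2, 1, 1], [2, 1, 1, 2, 1], [2, 2, 1, 1, 4]]
M³ = [[4, 7, 5, 3, 7], [7, 4, 3, 5, 7], [5, 3, 2, 3, 6], [3, 5, 3, 2, 6], [7, 7, 6, 6, 6]]
M⁴ = [[19, 14, 11, 14, 19], [14, 19, 14, 11, 19], [11, 14, 11, 9, 13], [14, 11, 9, 11, 13], [19, 19, 13, 13, 26]]
M⁵ = [[44, 52, 38, 33, 58], [52, 44, 33, 38, 58], [38, 33, 24, 27, 45], [33, 38, 27, 24, 45], [58, 58, 45, 45, 64]]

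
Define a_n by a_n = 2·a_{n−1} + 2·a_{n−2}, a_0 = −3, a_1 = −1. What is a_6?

With companion matrix T = [[2, 2], [1, 0]], [a_n, a_{n−1}]ᵀ = T·[a_{n−1}, a_{n−2}]ᵀ, so [a_6, a_5]ᵀ = T^5·[a_1, a_0]ᵀ.
T^5 = [[120, 88], [44, 32]], giving [a_6, a_5]ᵀ = [[−384], [−140]].

−384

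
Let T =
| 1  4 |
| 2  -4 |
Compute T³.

[[-15, 84], [42, -120]]

T² = [[9, -12], [-6, 24]]
T³ = [[-15, 84], [42, -120]]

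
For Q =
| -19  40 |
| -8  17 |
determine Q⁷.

tr Q = -2 and det Q = -3, so the characteristic polynomial is λ² − (-2)λ + (-3) with roots 1 and -3.
Eigenvectors give P = [[2, -5], [1, -2]] with P⁻¹ = [[-2, 5], [-1, 2]], and Q = P·diag(1, -3)·P⁻¹.
Then Q⁷ = P·diag(1, -2187)·P⁻¹ = [[2, 10935], [1, 4374]] · [[-2, 5], [-1, 2]] = [[-10939, 21880], [-4376, 8753]].

[[-10939, 21880], [-4376, 8753]]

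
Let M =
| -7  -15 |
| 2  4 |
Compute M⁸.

[[1531, 3825], [-510, -1274]]

tr M = -3 and det M = 2, so the characteristic polynomial is λ² − (-3)λ + (2) with roots -2 and -1.
Eigenvectors give P = [[3, 5], [-1, -2]] with P⁻¹ = [[2, 5], [-1, -3]], and M = P·diag(-2, -1)·P⁻¹.
Then M⁸ = P·diag(256, 1)·P⁻¹ = [[768, 5], [-256, -2]] · [[2, 5], [-1, -3]] = [[1531, 3825], [-510, -1274]].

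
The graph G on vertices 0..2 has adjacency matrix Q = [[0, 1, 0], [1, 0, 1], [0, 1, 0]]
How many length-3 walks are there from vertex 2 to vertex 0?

0

The number of length-3 walks from vertex 2 to vertex 0 is entry (2,0) of Q^3, where Q is the adjacency matrix.
Q^2 = [[1, 0, 1], [0, 2, 0], [1, 0, 1]]
Q^3 = [[0, 2, 0], [2, 0, 2], [0, 2, 0]]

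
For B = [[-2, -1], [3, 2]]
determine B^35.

B² = I (check: tr B = 0 and det B = -1), so B^35 = B since 35 is odd.

[[-2, -1], [3, 2]]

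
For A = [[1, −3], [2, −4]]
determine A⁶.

tr A = −3 and det A = 2, so the characteristic polynomial is λ² − (−3)λ + (2) with roots −2 and −1.
Eigenvectors give P = [[−1, −3], [−1, −2]] with P⁻¹ = [[2, −3], [−1, 1]], and A = P·diag(−2, −1)·P⁻¹.
Then A⁶ = P·diag(64, 1)·P⁻¹ = [[−64, −3], [−64, −2]] · [[2, −3], [−1, 1]] = [[−125, 189], [−126, 190]].

[[−125, 189], [−126, 190]]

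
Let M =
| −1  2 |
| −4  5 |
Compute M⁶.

tr M = 4 and det M = 3, so the characteristic polynomial is λ² − (4)λ + (3) with roots 1 and 3.
Eigenvectors give P = [[−1, 1], [−1, 2]] with P⁻¹ = [[−2, 1], [−1, 1]], and M = P·diag(1, 3)·P⁻¹.
Then M⁶ = P·diag(1, 729)·P⁻¹ = [[−1, 729], [−1, 1458]] · [[−2, 1], [−1, 1]] = [[−727, 728], [−1456, 1457]].

[[−727, 728], [−1456, 1457]]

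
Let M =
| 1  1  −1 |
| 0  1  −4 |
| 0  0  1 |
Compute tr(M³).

3

M = I + N where N = [[0, 1, −1], [0, 0, −4], [0, 0, 0]] is strictly upper-triangular, so N³ = 0.
(I + N)³ = I + 3·N + 3·N² = [[1, 3, −15], [0, 1, −12], [0, 0, 1]].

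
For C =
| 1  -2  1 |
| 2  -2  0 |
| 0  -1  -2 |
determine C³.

C² = [[-3, 1, -1], [-2, 0, 2], [-2, 4, 4]]
C³ = [[-1, 5, -1], [-2, 2, -6], [6, -8, -10]]

[[-1, 5, -1], [-2, 2, -6], [6, -8, -10]]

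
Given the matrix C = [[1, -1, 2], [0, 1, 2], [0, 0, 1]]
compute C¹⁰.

[[1, -10, -70], [0, 1, 20], [0, 0, 1]]

C = I + N where N = [[0, -1, 2], [0, 0, 2], [0, 0, 0]] is strictly upper-triangular, so N³ = 0.
(I + N)¹⁰ = I + 10·N + 45·N² = [[1, -10, -70], [0, 1, 20], [0, 0, 1]].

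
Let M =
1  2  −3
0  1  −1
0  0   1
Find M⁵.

[[1, 10, −35], [0, 1, −5], [0, 0, 1]]

M = I + N where N = [[0, 2, −3], [0, 0, −1], [0, 0, 0]] is strictly upper-triangular, so N³ = 0.
(I + N)⁵ = I + 5·N + 10·N² = [[1, 10, −35], [0, 1, −5], [0, 0, 1]].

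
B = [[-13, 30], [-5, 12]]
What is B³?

[[-97, 210], [-35, 78]]

tr B = -1 and det B = -6, so the characteristic polynomial is λ² − (-1)λ + (-6) with roots 2 and -3.
Eigenvectors give P = [[2, -3], [1, -1]] with P⁻¹ = [[-1, 3], [-1, 2]], and B = P·diag(2, -3)·P⁻¹.
Then B³ = P·diag(8, -27)·P⁻¹ = [[16, 81], [8, 27]] · [[-1, 3], [-1, 2]] = [[-97, 210], [-35, 78]].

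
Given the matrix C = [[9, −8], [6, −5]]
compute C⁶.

[[2913, −2912], [2184, −2183]]

tr C = 4 and det C = 3, so the characteristic polynomial is λ² − (4)λ + (3) with roots 1 and 3.
Eigenvectors give P = [[−1, 4], [−1, 3]] with P⁻¹ = [[3, −4], [1, −1]], and C = P·diag(1, 3)·P⁻¹.
Then C⁶ = P·diag(1, 729)·P⁻¹ = [[−1, 2916], [−1, 2187]] · [[3, −4], [1, −1]] = [[2913, −2912], [2184, −2183]].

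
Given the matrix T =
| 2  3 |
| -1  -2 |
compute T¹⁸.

T² = I (check: tr T = 0 and det T = -1), so T¹⁸ = I since 18 is even.

[[1, 0], [0, 1]]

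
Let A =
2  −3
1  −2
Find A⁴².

[[1, 0], [0, 1]]

A² = I (check: tr A = 0 and det A = −1), so A⁴² = I since 42 is even.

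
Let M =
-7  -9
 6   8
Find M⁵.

tr M = 1 and det M = -2, so the characteristic polynomial is λ² − (1)λ + (-2) with roots -1 and 2.
Eigenvectors give P = [[3, -1], [-2, 1]] with P⁻¹ = [[1, 1], [2, 3]], and M = P·diag(-1, 2)·P⁻¹.
Then M⁵ = P·diag(-1, 32)·P⁻¹ = [[-3, -32], [2, 32]] · [[1, 1], [2, 3]] = [[-67, -99], [66, 98]].

[[-67, -99], [66, 98]]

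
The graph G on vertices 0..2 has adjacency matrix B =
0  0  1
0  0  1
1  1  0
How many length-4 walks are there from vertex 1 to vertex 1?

The number of length-4 walks from vertex 1 to vertex 1 is entry (1,1) of B^4, where B is the adjacency matrix.
B^2 = [[1, 1, 0], [1, 1, 0], [0, 0, 2]]
B^3 = [[0, 0, 2], [0, 0, 2], [2, 2, 0]]
B^4 = [[2, 2, 0], [2, 2, 0], [0, 0, 4]]

2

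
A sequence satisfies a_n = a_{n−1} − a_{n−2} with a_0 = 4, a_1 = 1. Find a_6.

With companion matrix T = [[1, −1], [1, 0]], [a_n, a_{n−1}]ᵀ = T·[a_{n−1}, a_{n−2}]ᵀ, so [a_6, a_5]ᵀ = T⁵·[a_1, a_0]ᵀ.
T⁵ = [[0, 1], [−1, 1]], giving [a_6, a_5]ᵀ = [[4], [3]].

4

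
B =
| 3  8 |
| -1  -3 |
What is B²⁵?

B² = I (check: tr B = 0 and det B = -1), so B²⁵ = B since 25 is odd.

[[3, 8], [-1, -3]]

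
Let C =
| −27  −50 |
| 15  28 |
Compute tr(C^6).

793

tr C = 1 and det C = −6, so the characteristic polynomial is λ² − (1)λ + (−6) with roots 3 and −2.
Eigenvectors give P = [[−5, −2], [3, 1]] with P⁻¹ = [[1, 2], [−3, −5]], and C = P·diag(3, −2)·P⁻¹.
Then C^6 = P·diag(729, 64)·P⁻¹ = [[−3645, −128], [2187, 64]] · [[1, 2], [−3, −5]] = [[−3261, −6650], [1995, 4054]].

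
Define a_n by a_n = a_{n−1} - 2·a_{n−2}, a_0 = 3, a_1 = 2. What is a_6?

With companion matrix B = [[1, -2], [1, 0]], [a_n, a_{n−1}]ᵀ = B·[a_{n−1}, a_{n−2}]ᵀ, so [a_6, a_5]ᵀ = B^5·[a_1, a_0]ᵀ.
B^5 = [[5, 2], [-1, 6]], giving [a_6, a_5]ᵀ = [[16], [16]].

16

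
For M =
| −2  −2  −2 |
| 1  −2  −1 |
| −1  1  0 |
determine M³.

[[−8, −14, −14], [7, 4, 5], [−7, −5, −6]]

M² = [[4, 6, 6], [−3, 1, 0], [3, 0, 1]]
M³ = [[−8, −14, −14], [7, 4, 5], [−7, −5, −6]]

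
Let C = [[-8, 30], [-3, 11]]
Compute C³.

tr C = 3 and det C = 2, so the characteristic polynomial is λ² − (3)λ + (2) with roots 2 and 1.
Eigenvectors give P = [[-3, 10], [-1, 3]] with P⁻¹ = [[3, -10], [1, -3]], and C = P·diag(2, 1)·P⁻¹.
Then C³ = P·diag(8, 1)·P⁻¹ = [[-24, 10], [-8, 3]] · [[3, -10], [1, -3]] = [[-62, 210], [-21, 71]].

[[-62, 210], [-21, 71]]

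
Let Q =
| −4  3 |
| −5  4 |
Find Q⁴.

[[1, 0], [0, 1]]

Q² = I (check: tr Q = 0 and det Q = −1), so Q⁴ = I since 4 is even.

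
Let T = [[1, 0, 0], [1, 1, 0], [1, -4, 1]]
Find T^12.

[[1, 0, 0], [12, 1, 0], [-252, -48, 1]]

T = I + N where N = [[0, 0, 0], [1, 0, 0], [1, -4, 0]] is strictly lower-triangular, so N^3 = 0.
(I + N)^12 = I + 12·N + 66·N^2 = [[1, 0, 0], [12, 1, 0], [-252, -48, 1]].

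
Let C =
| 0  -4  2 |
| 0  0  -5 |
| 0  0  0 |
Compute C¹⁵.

C is strictly triangular, hence nilpotent: C³ = 0, so C¹⁵ = 0.

[[0, 0, 0], [0, 0, 0], [0, 0, 0]]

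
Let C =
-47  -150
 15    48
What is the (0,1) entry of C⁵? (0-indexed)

-8250

tr C = 1 and det C = -6, so the characteristic polynomial is λ² − (1)λ + (-6) with roots -2 and 3.
Eigenvectors give P = [[10, -3], [-3, 1]] with P⁻¹ = [[1, 3], [3, 10]], and C = P·diag(-2, 3)·P⁻¹.
Then C⁵ = P·diag(-32, 243)·P⁻¹ = [[-320, -729], [96, 243]] · [[1, 3], [3, 10]] = [[-2507, -8250], [825, 2718]].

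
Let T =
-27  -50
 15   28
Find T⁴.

tr T = 1 and det T = -6, so the characteristic polynomial is λ² − (1)λ + (-6) with roots -2 and 3.
Eigenvectors give P = [[-2, -5], [1, 3]] with P⁻¹ = [[-3, -5], [1, 2]], and T = P·diag(-2, 3)·P⁻¹.
Then T⁴ = P·diag(16, 81)·P⁻¹ = [[-32, -405], [16, 243]] · [[-3, -5], [1, 2]] = [[-309, -650], [195, 406]].

[[-309, -650], [195, 406]]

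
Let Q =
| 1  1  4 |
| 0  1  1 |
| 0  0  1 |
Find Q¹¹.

Q = I + N where N = [[0, 1, 4], [0, 0, 1], [0, 0, 0]] is strictly upper-triangular, so N³ = 0.
(I + N)¹¹ = I + 11·N + 55·N² = [[1, 11, 99], [0, 1, 11], [0, 0, 1]].

[[1, 11, 99], [0, 1, 11], [0, 0, 1]]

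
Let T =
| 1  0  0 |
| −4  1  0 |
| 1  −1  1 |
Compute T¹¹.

T = I + N where N = [[0, 0, 0], [−4, 0, 0], [1, −1, 0]] is strictly lower-triangular, so N³ = 0.
(I + N)¹¹ = I + 11·N + 55·N² = [[1, 0, 0], [−44, 1, 0], [231, −11, 1]].

[[1, 0, 0], [−44, 1, 0], [231, −11, 1]]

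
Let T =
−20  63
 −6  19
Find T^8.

[[1786, −5355], [510, −1529]]

tr T = −1 and det T = −2, so the characteristic polynomial is λ² − (−1)λ + (−2) with roots 1 and −2.
Eigenvectors give P = [[3, 7], [1, 2]] with P⁻¹ = [[−2, 7], [1, −3]], and T = P·diag(1, −2)·P⁻¹.
Then T^8 = P·diag(1, 256)·P⁻¹ = [[3, 1792], [1, 512]] · [[−2, 7], [1, −3]] = [[1786, −5355], [510, −1529]].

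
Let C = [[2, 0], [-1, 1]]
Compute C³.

tr C = 3 and det C = 2, so the characteristic polynomial is λ² − (3)λ + (2) with roots 1 and 2.
Eigenvectors give P = [[0, -1], [1, 1]] with P⁻¹ = [[1, 1], [-1, 0]], and C = P·diag(1, 2)·P⁻¹.
Then C³ = P·diag(1, 8)·P⁻¹ = [[0, -8], [1, 8]] · [[1, 1], [-1, 0]] = [[8, 0], [-7, 1]].

[[8, 0], [-7, 1]]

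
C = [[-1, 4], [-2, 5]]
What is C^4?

tr C = 4 and det C = 3, so the characteristic polynomial is λ² − (4)λ + (3) with roots 3 and 1.
Eigenvectors give P = [[-1, 2], [-1, 1]] with P⁻¹ = [[1, -2], [1, -1]], and C = P·diag(3, 1)·P⁻¹.
Then C^4 = P·diag(81, 1)·P⁻¹ = [[-81, 2], [-81, 1]] · [[1, -2], [1, -1]] = [[-79, 160], [-80, 161]].

[[-79, 160], [-80, 161]]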